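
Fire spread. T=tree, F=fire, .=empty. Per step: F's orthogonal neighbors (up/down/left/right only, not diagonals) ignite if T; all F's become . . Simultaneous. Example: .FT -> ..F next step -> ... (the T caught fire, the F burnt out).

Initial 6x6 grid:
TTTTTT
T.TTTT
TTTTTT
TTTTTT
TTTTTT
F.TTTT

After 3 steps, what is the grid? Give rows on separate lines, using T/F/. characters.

Step 1: 1 trees catch fire, 1 burn out
  TTTTTT
  T.TTTT
  TTTTTT
  TTTTTT
  FTTTTT
  ..TTTT
Step 2: 2 trees catch fire, 1 burn out
  TTTTTT
  T.TTTT
  TTTTTT
  FTTTTT
  .FTTTT
  ..TTTT
Step 3: 3 trees catch fire, 2 burn out
  TTTTTT
  T.TTTT
  FTTTTT
  .FTTTT
  ..FTTT
  ..TTTT

TTTTTT
T.TTTT
FTTTTT
.FTTTT
..FTTT
..TTTT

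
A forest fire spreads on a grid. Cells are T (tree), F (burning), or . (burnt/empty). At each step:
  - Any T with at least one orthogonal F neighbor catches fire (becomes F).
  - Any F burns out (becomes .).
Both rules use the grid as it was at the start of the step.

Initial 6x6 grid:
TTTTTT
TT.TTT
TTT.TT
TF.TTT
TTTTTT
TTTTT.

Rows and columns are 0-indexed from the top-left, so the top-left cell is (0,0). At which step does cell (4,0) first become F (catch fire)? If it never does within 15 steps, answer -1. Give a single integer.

Step 1: cell (4,0)='T' (+3 fires, +1 burnt)
Step 2: cell (4,0)='F' (+6 fires, +3 burnt)
  -> target ignites at step 2
Step 3: cell (4,0)='.' (+5 fires, +6 burnt)
Step 4: cell (4,0)='.' (+5 fires, +5 burnt)
Step 5: cell (4,0)='.' (+4 fires, +5 burnt)
Step 6: cell (4,0)='.' (+4 fires, +4 burnt)
Step 7: cell (4,0)='.' (+3 fires, +4 burnt)
Step 8: cell (4,0)='.' (+1 fires, +3 burnt)
Step 9: cell (4,0)='.' (+0 fires, +1 burnt)
  fire out at step 9

2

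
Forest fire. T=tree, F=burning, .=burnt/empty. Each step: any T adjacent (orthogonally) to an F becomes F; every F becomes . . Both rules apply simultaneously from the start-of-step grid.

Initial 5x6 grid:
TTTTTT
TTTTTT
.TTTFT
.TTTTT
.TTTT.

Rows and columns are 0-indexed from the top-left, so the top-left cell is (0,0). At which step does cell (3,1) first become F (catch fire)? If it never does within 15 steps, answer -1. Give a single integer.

Step 1: cell (3,1)='T' (+4 fires, +1 burnt)
Step 2: cell (3,1)='T' (+7 fires, +4 burnt)
Step 3: cell (3,1)='T' (+6 fires, +7 burnt)
Step 4: cell (3,1)='F' (+4 fires, +6 burnt)
  -> target ignites at step 4
Step 5: cell (3,1)='.' (+3 fires, +4 burnt)
Step 6: cell (3,1)='.' (+1 fires, +3 burnt)
Step 7: cell (3,1)='.' (+0 fires, +1 burnt)
  fire out at step 7

4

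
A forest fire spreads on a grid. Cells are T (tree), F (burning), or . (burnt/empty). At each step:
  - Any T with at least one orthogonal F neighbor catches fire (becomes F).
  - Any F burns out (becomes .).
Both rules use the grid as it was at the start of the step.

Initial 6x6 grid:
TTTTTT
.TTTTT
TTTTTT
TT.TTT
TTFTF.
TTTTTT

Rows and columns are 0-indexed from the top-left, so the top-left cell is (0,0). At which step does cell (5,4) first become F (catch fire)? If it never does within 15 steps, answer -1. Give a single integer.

Step 1: cell (5,4)='F' (+5 fires, +2 burnt)
  -> target ignites at step 1
Step 2: cell (5,4)='.' (+8 fires, +5 burnt)
Step 3: cell (5,4)='.' (+6 fires, +8 burnt)
Step 4: cell (5,4)='.' (+6 fires, +6 burnt)
Step 5: cell (5,4)='.' (+4 fires, +6 burnt)
Step 6: cell (5,4)='.' (+2 fires, +4 burnt)
Step 7: cell (5,4)='.' (+0 fires, +2 burnt)
  fire out at step 7

1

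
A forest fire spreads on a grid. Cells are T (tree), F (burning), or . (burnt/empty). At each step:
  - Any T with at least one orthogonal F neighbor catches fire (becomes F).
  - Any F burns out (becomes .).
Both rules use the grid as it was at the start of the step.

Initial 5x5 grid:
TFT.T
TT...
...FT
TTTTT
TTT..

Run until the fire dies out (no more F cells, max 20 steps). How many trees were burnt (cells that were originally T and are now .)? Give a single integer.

Step 1: +5 fires, +2 burnt (F count now 5)
Step 2: +3 fires, +5 burnt (F count now 3)
Step 3: +2 fires, +3 burnt (F count now 2)
Step 4: +2 fires, +2 burnt (F count now 2)
Step 5: +1 fires, +2 burnt (F count now 1)
Step 6: +0 fires, +1 burnt (F count now 0)
Fire out after step 6
Initially T: 14, now '.': 24
Total burnt (originally-T cells now '.'): 13

Answer: 13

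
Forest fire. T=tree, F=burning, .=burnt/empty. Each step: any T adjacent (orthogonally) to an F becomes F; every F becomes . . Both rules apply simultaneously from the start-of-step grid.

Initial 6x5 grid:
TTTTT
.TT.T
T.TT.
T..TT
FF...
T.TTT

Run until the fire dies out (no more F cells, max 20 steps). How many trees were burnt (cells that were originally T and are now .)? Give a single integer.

Answer: 3

Derivation:
Step 1: +2 fires, +2 burnt (F count now 2)
Step 2: +1 fires, +2 burnt (F count now 1)
Step 3: +0 fires, +1 burnt (F count now 0)
Fire out after step 3
Initially T: 18, now '.': 15
Total burnt (originally-T cells now '.'): 3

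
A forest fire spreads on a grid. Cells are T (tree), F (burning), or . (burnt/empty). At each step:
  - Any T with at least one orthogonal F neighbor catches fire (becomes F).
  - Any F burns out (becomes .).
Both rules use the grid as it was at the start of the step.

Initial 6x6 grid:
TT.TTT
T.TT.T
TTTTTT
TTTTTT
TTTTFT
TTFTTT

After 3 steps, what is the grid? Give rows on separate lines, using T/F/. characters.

Step 1: 7 trees catch fire, 2 burn out
  TT.TTT
  T.TT.T
  TTTTTT
  TTTTFT
  TTFF.F
  TF.FFT
Step 2: 7 trees catch fire, 7 burn out
  TT.TTT
  T.TT.T
  TTTTFT
  TTFF.F
  TF....
  F....F
Step 3: 5 trees catch fire, 7 burn out
  TT.TTT
  T.TT.T
  TTFF.F
  TF....
  F.....
  ......

TT.TTT
T.TT.T
TTFF.F
TF....
F.....
......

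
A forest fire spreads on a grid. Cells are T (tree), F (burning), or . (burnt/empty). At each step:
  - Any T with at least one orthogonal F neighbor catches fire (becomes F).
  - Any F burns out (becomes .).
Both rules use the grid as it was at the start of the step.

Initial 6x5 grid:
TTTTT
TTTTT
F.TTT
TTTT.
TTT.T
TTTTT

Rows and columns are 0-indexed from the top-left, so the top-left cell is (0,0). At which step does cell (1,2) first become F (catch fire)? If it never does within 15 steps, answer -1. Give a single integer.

Step 1: cell (1,2)='T' (+2 fires, +1 burnt)
Step 2: cell (1,2)='T' (+4 fires, +2 burnt)
Step 3: cell (1,2)='F' (+5 fires, +4 burnt)
  -> target ignites at step 3
Step 4: cell (1,2)='.' (+6 fires, +5 burnt)
Step 5: cell (1,2)='.' (+4 fires, +6 burnt)
Step 6: cell (1,2)='.' (+3 fires, +4 burnt)
Step 7: cell (1,2)='.' (+1 fires, +3 burnt)
Step 8: cell (1,2)='.' (+1 fires, +1 burnt)
Step 9: cell (1,2)='.' (+0 fires, +1 burnt)
  fire out at step 9

3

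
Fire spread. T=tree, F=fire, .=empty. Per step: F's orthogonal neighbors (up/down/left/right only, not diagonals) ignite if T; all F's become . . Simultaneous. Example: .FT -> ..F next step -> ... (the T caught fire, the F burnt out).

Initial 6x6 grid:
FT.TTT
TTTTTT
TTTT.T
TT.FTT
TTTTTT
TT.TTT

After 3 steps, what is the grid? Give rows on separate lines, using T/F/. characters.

Step 1: 5 trees catch fire, 2 burn out
  .F.TTT
  FTTTTT
  TTTF.T
  TT..FT
  TTTFTT
  TT.TTT
Step 2: 8 trees catch fire, 5 burn out
  ...TTT
  .FTFTT
  FTF..T
  TT...F
  TTF.FT
  TT.FTT
Step 3: 9 trees catch fire, 8 burn out
  ...FTT
  ..F.FT
  .F...F
  FT....
  TF...F
  TT..FT

...FTT
..F.FT
.F...F
FT....
TF...F
TT..FT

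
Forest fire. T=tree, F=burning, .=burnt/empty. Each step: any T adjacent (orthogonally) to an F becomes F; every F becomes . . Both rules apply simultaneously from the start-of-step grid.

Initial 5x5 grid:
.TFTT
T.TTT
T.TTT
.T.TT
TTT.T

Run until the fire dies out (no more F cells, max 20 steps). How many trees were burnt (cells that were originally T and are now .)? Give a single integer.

Answer: 12

Derivation:
Step 1: +3 fires, +1 burnt (F count now 3)
Step 2: +3 fires, +3 burnt (F count now 3)
Step 3: +2 fires, +3 burnt (F count now 2)
Step 4: +2 fires, +2 burnt (F count now 2)
Step 5: +1 fires, +2 burnt (F count now 1)
Step 6: +1 fires, +1 burnt (F count now 1)
Step 7: +0 fires, +1 burnt (F count now 0)
Fire out after step 7
Initially T: 18, now '.': 19
Total burnt (originally-T cells now '.'): 12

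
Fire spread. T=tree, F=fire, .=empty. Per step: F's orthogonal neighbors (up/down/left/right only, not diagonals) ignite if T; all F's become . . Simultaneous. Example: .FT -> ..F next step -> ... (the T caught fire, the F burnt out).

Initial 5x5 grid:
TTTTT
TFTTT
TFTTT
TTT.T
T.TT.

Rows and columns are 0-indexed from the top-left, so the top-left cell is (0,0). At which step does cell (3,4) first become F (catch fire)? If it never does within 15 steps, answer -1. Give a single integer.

Step 1: cell (3,4)='T' (+6 fires, +2 burnt)
Step 2: cell (3,4)='T' (+6 fires, +6 burnt)
Step 3: cell (3,4)='T' (+5 fires, +6 burnt)
Step 4: cell (3,4)='F' (+3 fires, +5 burnt)
  -> target ignites at step 4
Step 5: cell (3,4)='.' (+0 fires, +3 burnt)
  fire out at step 5

4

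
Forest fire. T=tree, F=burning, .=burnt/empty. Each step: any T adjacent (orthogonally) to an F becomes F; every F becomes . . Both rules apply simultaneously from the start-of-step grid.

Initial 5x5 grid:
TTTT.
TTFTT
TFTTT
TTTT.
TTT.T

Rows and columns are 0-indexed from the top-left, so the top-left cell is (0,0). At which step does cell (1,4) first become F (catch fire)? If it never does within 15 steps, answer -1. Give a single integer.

Step 1: cell (1,4)='T' (+6 fires, +2 burnt)
Step 2: cell (1,4)='F' (+8 fires, +6 burnt)
  -> target ignites at step 2
Step 3: cell (1,4)='.' (+5 fires, +8 burnt)
Step 4: cell (1,4)='.' (+0 fires, +5 burnt)
  fire out at step 4

2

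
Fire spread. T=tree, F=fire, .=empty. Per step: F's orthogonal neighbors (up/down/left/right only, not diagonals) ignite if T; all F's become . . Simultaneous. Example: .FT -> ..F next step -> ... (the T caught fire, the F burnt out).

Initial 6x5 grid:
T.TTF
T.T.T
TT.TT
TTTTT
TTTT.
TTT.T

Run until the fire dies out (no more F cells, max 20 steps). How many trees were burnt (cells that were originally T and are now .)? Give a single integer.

Step 1: +2 fires, +1 burnt (F count now 2)
Step 2: +2 fires, +2 burnt (F count now 2)
Step 3: +3 fires, +2 burnt (F count now 3)
Step 4: +1 fires, +3 burnt (F count now 1)
Step 5: +2 fires, +1 burnt (F count now 2)
Step 6: +2 fires, +2 burnt (F count now 2)
Step 7: +4 fires, +2 burnt (F count now 4)
Step 8: +3 fires, +4 burnt (F count now 3)
Step 9: +2 fires, +3 burnt (F count now 2)
Step 10: +1 fires, +2 burnt (F count now 1)
Step 11: +0 fires, +1 burnt (F count now 0)
Fire out after step 11
Initially T: 23, now '.': 29
Total burnt (originally-T cells now '.'): 22

Answer: 22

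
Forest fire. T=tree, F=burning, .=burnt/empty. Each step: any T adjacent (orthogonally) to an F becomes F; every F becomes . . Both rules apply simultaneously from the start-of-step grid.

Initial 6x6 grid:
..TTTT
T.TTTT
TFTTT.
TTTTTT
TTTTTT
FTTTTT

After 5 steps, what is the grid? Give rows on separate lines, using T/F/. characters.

Step 1: 5 trees catch fire, 2 burn out
  ..TTTT
  T.TTTT
  F.FTT.
  TFTTTT
  FTTTTT
  .FTTTT
Step 2: 7 trees catch fire, 5 burn out
  ..TTTT
  F.FTTT
  ...FT.
  F.FTTT
  .FTTTT
  ..FTTT
Step 3: 6 trees catch fire, 7 burn out
  ..FTTT
  ...FTT
  ....F.
  ...FTT
  ..FTTT
  ...FTT
Step 4: 5 trees catch fire, 6 burn out
  ...FTT
  ....FT
  ......
  ....FT
  ...FTT
  ....FT
Step 5: 5 trees catch fire, 5 burn out
  ....FT
  .....F
  ......
  .....F
  ....FT
  .....F

....FT
.....F
......
.....F
....FT
.....F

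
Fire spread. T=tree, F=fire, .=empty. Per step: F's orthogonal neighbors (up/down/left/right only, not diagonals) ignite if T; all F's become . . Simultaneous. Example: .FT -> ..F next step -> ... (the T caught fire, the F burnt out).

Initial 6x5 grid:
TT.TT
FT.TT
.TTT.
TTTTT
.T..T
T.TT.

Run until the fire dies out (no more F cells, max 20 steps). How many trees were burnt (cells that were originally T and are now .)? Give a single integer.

Step 1: +2 fires, +1 burnt (F count now 2)
Step 2: +2 fires, +2 burnt (F count now 2)
Step 3: +2 fires, +2 burnt (F count now 2)
Step 4: +4 fires, +2 burnt (F count now 4)
Step 5: +2 fires, +4 burnt (F count now 2)
Step 6: +3 fires, +2 burnt (F count now 3)
Step 7: +2 fires, +3 burnt (F count now 2)
Step 8: +0 fires, +2 burnt (F count now 0)
Fire out after step 8
Initially T: 20, now '.': 27
Total burnt (originally-T cells now '.'): 17

Answer: 17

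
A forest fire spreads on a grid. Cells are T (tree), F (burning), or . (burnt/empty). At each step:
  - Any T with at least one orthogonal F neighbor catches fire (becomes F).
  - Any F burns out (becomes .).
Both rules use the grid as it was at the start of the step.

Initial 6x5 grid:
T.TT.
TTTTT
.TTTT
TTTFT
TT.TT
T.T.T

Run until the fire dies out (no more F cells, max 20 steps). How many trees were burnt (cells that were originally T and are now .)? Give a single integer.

Answer: 22

Derivation:
Step 1: +4 fires, +1 burnt (F count now 4)
Step 2: +5 fires, +4 burnt (F count now 5)
Step 3: +7 fires, +5 burnt (F count now 7)
Step 4: +3 fires, +7 burnt (F count now 3)
Step 5: +2 fires, +3 burnt (F count now 2)
Step 6: +1 fires, +2 burnt (F count now 1)
Step 7: +0 fires, +1 burnt (F count now 0)
Fire out after step 7
Initially T: 23, now '.': 29
Total burnt (originally-T cells now '.'): 22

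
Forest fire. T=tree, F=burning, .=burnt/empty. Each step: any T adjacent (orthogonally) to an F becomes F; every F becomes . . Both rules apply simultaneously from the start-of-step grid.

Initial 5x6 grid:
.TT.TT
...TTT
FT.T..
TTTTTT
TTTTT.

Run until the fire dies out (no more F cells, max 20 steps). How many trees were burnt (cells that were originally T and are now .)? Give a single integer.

Step 1: +2 fires, +1 burnt (F count now 2)
Step 2: +2 fires, +2 burnt (F count now 2)
Step 3: +2 fires, +2 burnt (F count now 2)
Step 4: +2 fires, +2 burnt (F count now 2)
Step 5: +3 fires, +2 burnt (F count now 3)
Step 6: +3 fires, +3 burnt (F count now 3)
Step 7: +1 fires, +3 burnt (F count now 1)
Step 8: +2 fires, +1 burnt (F count now 2)
Step 9: +1 fires, +2 burnt (F count now 1)
Step 10: +0 fires, +1 burnt (F count now 0)
Fire out after step 10
Initially T: 20, now '.': 28
Total burnt (originally-T cells now '.'): 18

Answer: 18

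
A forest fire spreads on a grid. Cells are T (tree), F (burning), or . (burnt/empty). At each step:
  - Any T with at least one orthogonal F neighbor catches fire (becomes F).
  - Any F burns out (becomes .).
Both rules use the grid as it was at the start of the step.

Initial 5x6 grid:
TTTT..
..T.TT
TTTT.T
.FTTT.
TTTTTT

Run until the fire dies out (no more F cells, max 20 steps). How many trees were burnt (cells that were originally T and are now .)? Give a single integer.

Answer: 18

Derivation:
Step 1: +3 fires, +1 burnt (F count now 3)
Step 2: +5 fires, +3 burnt (F count now 5)
Step 3: +4 fires, +5 burnt (F count now 4)
Step 4: +2 fires, +4 burnt (F count now 2)
Step 5: +3 fires, +2 burnt (F count now 3)
Step 6: +1 fires, +3 burnt (F count now 1)
Step 7: +0 fires, +1 burnt (F count now 0)
Fire out after step 7
Initially T: 21, now '.': 27
Total burnt (originally-T cells now '.'): 18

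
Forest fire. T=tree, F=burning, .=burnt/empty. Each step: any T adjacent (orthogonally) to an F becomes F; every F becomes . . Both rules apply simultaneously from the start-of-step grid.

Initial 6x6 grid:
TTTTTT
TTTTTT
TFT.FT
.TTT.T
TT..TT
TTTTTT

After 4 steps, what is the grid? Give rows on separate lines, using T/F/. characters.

Step 1: 6 trees catch fire, 2 burn out
  TTTTTT
  TFTTFT
  F.F..F
  .FTT.T
  TT..TT
  TTTTTT
Step 2: 9 trees catch fire, 6 burn out
  TFTTFT
  F.FF.F
  ......
  ..FT.F
  TF..TT
  TTTTTT
Step 3: 8 trees catch fire, 9 burn out
  F.FF.F
  ......
  ......
  ...F..
  F...TF
  TFTTTT
Step 4: 4 trees catch fire, 8 burn out
  ......
  ......
  ......
  ......
  ....F.
  F.FTTF

......
......
......
......
....F.
F.FTTF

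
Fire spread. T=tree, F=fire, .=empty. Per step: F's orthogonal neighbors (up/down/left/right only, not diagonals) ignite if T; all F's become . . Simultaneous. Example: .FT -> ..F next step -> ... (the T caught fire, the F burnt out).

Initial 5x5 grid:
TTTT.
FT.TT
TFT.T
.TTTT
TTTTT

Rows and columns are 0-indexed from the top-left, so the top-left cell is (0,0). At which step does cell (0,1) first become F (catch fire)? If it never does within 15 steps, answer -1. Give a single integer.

Step 1: cell (0,1)='T' (+5 fires, +2 burnt)
Step 2: cell (0,1)='F' (+3 fires, +5 burnt)
  -> target ignites at step 2
Step 3: cell (0,1)='.' (+4 fires, +3 burnt)
Step 4: cell (0,1)='.' (+3 fires, +4 burnt)
Step 5: cell (0,1)='.' (+3 fires, +3 burnt)
Step 6: cell (0,1)='.' (+1 fires, +3 burnt)
Step 7: cell (0,1)='.' (+0 fires, +1 burnt)
  fire out at step 7

2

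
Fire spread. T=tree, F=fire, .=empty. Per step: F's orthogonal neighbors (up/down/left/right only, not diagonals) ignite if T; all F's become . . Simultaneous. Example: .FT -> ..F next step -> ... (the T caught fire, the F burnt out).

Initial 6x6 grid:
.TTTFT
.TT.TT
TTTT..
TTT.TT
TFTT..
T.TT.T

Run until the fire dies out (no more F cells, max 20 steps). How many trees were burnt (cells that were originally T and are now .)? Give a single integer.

Answer: 21

Derivation:
Step 1: +6 fires, +2 burnt (F count now 6)
Step 2: +8 fires, +6 burnt (F count now 8)
Step 3: +6 fires, +8 burnt (F count now 6)
Step 4: +1 fires, +6 burnt (F count now 1)
Step 5: +0 fires, +1 burnt (F count now 0)
Fire out after step 5
Initially T: 24, now '.': 33
Total burnt (originally-T cells now '.'): 21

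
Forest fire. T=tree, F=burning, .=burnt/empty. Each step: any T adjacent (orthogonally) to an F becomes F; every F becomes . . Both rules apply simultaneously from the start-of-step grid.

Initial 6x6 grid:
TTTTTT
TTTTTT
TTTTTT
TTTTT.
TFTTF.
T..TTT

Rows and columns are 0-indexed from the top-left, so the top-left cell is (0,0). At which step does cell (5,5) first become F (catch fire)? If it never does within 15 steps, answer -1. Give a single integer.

Step 1: cell (5,5)='T' (+6 fires, +2 burnt)
Step 2: cell (5,5)='F' (+8 fires, +6 burnt)
  -> target ignites at step 2
Step 3: cell (5,5)='.' (+6 fires, +8 burnt)
Step 4: cell (5,5)='.' (+6 fires, +6 burnt)
Step 5: cell (5,5)='.' (+4 fires, +6 burnt)
Step 6: cell (5,5)='.' (+0 fires, +4 burnt)
  fire out at step 6

2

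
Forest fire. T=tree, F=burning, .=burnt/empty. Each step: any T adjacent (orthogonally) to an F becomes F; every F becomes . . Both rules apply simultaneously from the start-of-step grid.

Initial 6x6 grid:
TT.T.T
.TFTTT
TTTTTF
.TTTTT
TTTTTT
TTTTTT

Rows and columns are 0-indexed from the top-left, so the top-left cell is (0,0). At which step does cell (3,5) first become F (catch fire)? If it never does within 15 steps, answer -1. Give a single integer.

Step 1: cell (3,5)='F' (+6 fires, +2 burnt)
  -> target ignites at step 1
Step 2: cell (3,5)='.' (+9 fires, +6 burnt)
Step 3: cell (3,5)='.' (+7 fires, +9 burnt)
Step 4: cell (3,5)='.' (+4 fires, +7 burnt)
Step 5: cell (3,5)='.' (+3 fires, +4 burnt)
Step 6: cell (3,5)='.' (+1 fires, +3 burnt)
Step 7: cell (3,5)='.' (+0 fires, +1 burnt)
  fire out at step 7

1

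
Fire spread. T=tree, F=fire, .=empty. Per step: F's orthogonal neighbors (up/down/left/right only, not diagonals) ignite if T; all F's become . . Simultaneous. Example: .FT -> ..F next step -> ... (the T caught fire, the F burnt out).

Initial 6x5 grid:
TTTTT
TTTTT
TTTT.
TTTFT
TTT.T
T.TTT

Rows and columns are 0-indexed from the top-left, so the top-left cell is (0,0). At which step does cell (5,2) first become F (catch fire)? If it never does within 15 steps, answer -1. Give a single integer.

Step 1: cell (5,2)='T' (+3 fires, +1 burnt)
Step 2: cell (5,2)='T' (+5 fires, +3 burnt)
Step 3: cell (5,2)='F' (+8 fires, +5 burnt)
  -> target ignites at step 3
Step 4: cell (5,2)='.' (+6 fires, +8 burnt)
Step 5: cell (5,2)='.' (+3 fires, +6 burnt)
Step 6: cell (5,2)='.' (+1 fires, +3 burnt)
Step 7: cell (5,2)='.' (+0 fires, +1 burnt)
  fire out at step 7

3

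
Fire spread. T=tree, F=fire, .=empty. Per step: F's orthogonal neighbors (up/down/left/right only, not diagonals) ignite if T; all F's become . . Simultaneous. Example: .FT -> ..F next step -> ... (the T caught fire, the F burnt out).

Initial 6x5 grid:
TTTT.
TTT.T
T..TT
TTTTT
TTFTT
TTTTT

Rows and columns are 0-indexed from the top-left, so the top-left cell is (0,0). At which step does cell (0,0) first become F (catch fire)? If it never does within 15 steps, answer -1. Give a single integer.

Step 1: cell (0,0)='T' (+4 fires, +1 burnt)
Step 2: cell (0,0)='T' (+6 fires, +4 burnt)
Step 3: cell (0,0)='T' (+5 fires, +6 burnt)
Step 4: cell (0,0)='T' (+2 fires, +5 burnt)
Step 5: cell (0,0)='T' (+2 fires, +2 burnt)
Step 6: cell (0,0)='F' (+2 fires, +2 burnt)
  -> target ignites at step 6
Step 7: cell (0,0)='.' (+2 fires, +2 burnt)
Step 8: cell (0,0)='.' (+1 fires, +2 burnt)
Step 9: cell (0,0)='.' (+1 fires, +1 burnt)
Step 10: cell (0,0)='.' (+0 fires, +1 burnt)
  fire out at step 10

6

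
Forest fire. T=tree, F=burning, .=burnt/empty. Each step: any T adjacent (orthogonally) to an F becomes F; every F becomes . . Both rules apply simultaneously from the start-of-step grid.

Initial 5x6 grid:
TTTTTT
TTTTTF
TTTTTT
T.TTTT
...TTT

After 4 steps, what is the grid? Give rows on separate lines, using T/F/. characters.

Step 1: 3 trees catch fire, 1 burn out
  TTTTTF
  TTTTF.
  TTTTTF
  T.TTTT
  ...TTT
Step 2: 4 trees catch fire, 3 burn out
  TTTTF.
  TTTF..
  TTTTF.
  T.TTTF
  ...TTT
Step 3: 5 trees catch fire, 4 burn out
  TTTF..
  TTF...
  TTTF..
  T.TTF.
  ...TTF
Step 4: 5 trees catch fire, 5 burn out
  TTF...
  TF....
  TTF...
  T.TF..
  ...TF.

TTF...
TF....
TTF...
T.TF..
...TF.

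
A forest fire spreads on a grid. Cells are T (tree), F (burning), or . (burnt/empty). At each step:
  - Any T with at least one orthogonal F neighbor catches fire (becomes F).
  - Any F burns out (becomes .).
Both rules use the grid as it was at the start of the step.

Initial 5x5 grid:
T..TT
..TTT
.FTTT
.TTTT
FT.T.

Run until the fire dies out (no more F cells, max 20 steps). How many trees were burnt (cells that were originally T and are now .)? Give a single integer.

Step 1: +3 fires, +2 burnt (F count now 3)
Step 2: +3 fires, +3 burnt (F count now 3)
Step 3: +3 fires, +3 burnt (F count now 3)
Step 4: +4 fires, +3 burnt (F count now 4)
Step 5: +1 fires, +4 burnt (F count now 1)
Step 6: +0 fires, +1 burnt (F count now 0)
Fire out after step 6
Initially T: 15, now '.': 24
Total burnt (originally-T cells now '.'): 14

Answer: 14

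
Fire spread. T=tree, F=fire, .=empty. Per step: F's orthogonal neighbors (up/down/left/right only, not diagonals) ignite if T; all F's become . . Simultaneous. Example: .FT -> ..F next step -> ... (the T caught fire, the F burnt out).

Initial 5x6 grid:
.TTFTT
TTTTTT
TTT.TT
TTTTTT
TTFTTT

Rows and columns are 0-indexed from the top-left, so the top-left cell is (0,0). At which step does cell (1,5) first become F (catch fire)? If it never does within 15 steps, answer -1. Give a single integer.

Step 1: cell (1,5)='T' (+6 fires, +2 burnt)
Step 2: cell (1,5)='T' (+9 fires, +6 burnt)
Step 3: cell (1,5)='F' (+7 fires, +9 burnt)
  -> target ignites at step 3
Step 4: cell (1,5)='.' (+4 fires, +7 burnt)
Step 5: cell (1,5)='.' (+0 fires, +4 burnt)
  fire out at step 5

3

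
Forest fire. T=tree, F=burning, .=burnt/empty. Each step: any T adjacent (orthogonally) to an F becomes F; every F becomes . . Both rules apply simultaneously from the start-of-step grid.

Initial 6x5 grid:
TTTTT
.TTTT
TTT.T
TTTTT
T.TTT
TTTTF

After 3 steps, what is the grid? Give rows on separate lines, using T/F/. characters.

Step 1: 2 trees catch fire, 1 burn out
  TTTTT
  .TTTT
  TTT.T
  TTTTT
  T.TTF
  TTTF.
Step 2: 3 trees catch fire, 2 burn out
  TTTTT
  .TTTT
  TTT.T
  TTTTF
  T.TF.
  TTF..
Step 3: 4 trees catch fire, 3 burn out
  TTTTT
  .TTTT
  TTT.F
  TTTF.
  T.F..
  TF...

TTTTT
.TTTT
TTT.F
TTTF.
T.F..
TF...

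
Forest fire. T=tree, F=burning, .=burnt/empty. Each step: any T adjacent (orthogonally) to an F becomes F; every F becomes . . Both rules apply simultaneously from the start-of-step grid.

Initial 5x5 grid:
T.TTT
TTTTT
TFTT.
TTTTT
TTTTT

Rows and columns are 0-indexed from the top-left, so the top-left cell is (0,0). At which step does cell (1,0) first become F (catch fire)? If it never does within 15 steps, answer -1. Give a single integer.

Step 1: cell (1,0)='T' (+4 fires, +1 burnt)
Step 2: cell (1,0)='F' (+6 fires, +4 burnt)
  -> target ignites at step 2
Step 3: cell (1,0)='.' (+6 fires, +6 burnt)
Step 4: cell (1,0)='.' (+4 fires, +6 burnt)
Step 5: cell (1,0)='.' (+2 fires, +4 burnt)
Step 6: cell (1,0)='.' (+0 fires, +2 burnt)
  fire out at step 6

2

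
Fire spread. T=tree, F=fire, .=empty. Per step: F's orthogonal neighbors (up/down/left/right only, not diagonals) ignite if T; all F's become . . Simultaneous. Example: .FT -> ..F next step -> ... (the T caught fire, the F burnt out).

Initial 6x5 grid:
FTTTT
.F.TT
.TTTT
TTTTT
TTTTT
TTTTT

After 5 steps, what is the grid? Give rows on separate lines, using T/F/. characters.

Step 1: 2 trees catch fire, 2 burn out
  .FTTT
  ...TT
  .FTTT
  TTTTT
  TTTTT
  TTTTT
Step 2: 3 trees catch fire, 2 burn out
  ..FTT
  ...TT
  ..FTT
  TFTTT
  TTTTT
  TTTTT
Step 3: 5 trees catch fire, 3 burn out
  ...FT
  ...TT
  ...FT
  F.FTT
  TFTTT
  TTTTT
Step 4: 7 trees catch fire, 5 burn out
  ....F
  ...FT
  ....F
  ...FT
  F.FTT
  TFTTT
Step 5: 5 trees catch fire, 7 burn out
  .....
  ....F
  .....
  ....F
  ...FT
  F.FTT

.....
....F
.....
....F
...FT
F.FTT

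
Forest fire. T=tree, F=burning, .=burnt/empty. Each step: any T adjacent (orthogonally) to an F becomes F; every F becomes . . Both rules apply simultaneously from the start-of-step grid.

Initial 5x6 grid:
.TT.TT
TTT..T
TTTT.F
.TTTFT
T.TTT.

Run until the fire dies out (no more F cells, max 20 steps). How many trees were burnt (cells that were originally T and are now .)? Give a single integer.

Answer: 19

Derivation:
Step 1: +4 fires, +2 burnt (F count now 4)
Step 2: +4 fires, +4 burnt (F count now 4)
Step 3: +4 fires, +4 burnt (F count now 4)
Step 4: +2 fires, +4 burnt (F count now 2)
Step 5: +3 fires, +2 burnt (F count now 3)
Step 6: +2 fires, +3 burnt (F count now 2)
Step 7: +0 fires, +2 burnt (F count now 0)
Fire out after step 7
Initially T: 20, now '.': 29
Total burnt (originally-T cells now '.'): 19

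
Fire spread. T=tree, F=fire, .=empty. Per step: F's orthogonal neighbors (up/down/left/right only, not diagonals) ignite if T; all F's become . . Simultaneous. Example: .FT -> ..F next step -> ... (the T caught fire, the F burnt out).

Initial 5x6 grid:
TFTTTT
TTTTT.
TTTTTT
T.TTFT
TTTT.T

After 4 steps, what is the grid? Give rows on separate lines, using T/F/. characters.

Step 1: 6 trees catch fire, 2 burn out
  F.FTTT
  TFTTT.
  TTTTFT
  T.TF.F
  TTTT.T
Step 2: 10 trees catch fire, 6 burn out
  ...FTT
  F.FTF.
  TFTF.F
  T.F...
  TTTF.F
Step 3: 5 trees catch fire, 10 burn out
  ....FT
  ...F..
  F.F...
  T.....
  TTF...
Step 4: 3 trees catch fire, 5 burn out
  .....F
  ......
  ......
  F.....
  TF....

.....F
......
......
F.....
TF....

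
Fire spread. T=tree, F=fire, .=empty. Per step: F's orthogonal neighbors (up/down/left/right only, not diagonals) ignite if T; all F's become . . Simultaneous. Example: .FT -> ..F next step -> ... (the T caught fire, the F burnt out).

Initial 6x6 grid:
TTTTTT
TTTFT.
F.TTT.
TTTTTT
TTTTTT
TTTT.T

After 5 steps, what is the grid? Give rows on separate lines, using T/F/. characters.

Step 1: 6 trees catch fire, 2 burn out
  TTTFTT
  FTF.F.
  ..TFT.
  FTTTTT
  TTTTTT
  TTTT.T
Step 2: 9 trees catch fire, 6 burn out
  FTF.FT
  .F....
  ..F.F.
  .FTFTT
  FTTTTT
  TTTT.T
Step 3: 7 trees catch fire, 9 burn out
  .F...F
  ......
  ......
  ..F.FT
  .FTFTT
  FTTT.T
Step 4: 5 trees catch fire, 7 burn out
  ......
  ......
  ......
  .....F
  ..F.FT
  .FTF.T
Step 5: 2 trees catch fire, 5 burn out
  ......
  ......
  ......
  ......
  .....F
  ..F..T

......
......
......
......
.....F
..F..T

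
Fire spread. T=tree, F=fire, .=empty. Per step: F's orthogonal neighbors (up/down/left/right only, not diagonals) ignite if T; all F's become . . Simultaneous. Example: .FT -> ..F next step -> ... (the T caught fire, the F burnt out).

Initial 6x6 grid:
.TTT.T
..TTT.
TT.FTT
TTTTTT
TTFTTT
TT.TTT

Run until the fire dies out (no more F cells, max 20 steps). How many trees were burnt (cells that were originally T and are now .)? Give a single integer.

Answer: 26

Derivation:
Step 1: +6 fires, +2 burnt (F count now 6)
Step 2: +10 fires, +6 burnt (F count now 10)
Step 3: +7 fires, +10 burnt (F count now 7)
Step 4: +3 fires, +7 burnt (F count now 3)
Step 5: +0 fires, +3 burnt (F count now 0)
Fire out after step 5
Initially T: 27, now '.': 35
Total burnt (originally-T cells now '.'): 26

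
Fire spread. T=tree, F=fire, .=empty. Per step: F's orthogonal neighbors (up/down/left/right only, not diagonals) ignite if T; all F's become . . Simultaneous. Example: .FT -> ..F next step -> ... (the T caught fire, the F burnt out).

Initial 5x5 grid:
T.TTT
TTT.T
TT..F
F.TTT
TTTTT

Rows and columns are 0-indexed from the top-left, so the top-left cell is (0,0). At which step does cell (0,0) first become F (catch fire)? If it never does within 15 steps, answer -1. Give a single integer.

Step 1: cell (0,0)='T' (+4 fires, +2 burnt)
Step 2: cell (0,0)='T' (+6 fires, +4 burnt)
Step 3: cell (0,0)='F' (+6 fires, +6 burnt)
  -> target ignites at step 3
Step 4: cell (0,0)='.' (+2 fires, +6 burnt)
Step 5: cell (0,0)='.' (+0 fires, +2 burnt)
  fire out at step 5

3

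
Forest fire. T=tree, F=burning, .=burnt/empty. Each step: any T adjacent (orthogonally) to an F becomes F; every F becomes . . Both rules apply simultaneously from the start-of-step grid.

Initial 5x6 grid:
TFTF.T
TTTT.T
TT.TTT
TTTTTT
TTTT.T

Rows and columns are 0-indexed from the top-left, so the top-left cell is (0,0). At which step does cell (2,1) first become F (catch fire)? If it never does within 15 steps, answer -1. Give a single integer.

Step 1: cell (2,1)='T' (+4 fires, +2 burnt)
Step 2: cell (2,1)='F' (+4 fires, +4 burnt)
  -> target ignites at step 2
Step 3: cell (2,1)='.' (+4 fires, +4 burnt)
Step 4: cell (2,1)='.' (+6 fires, +4 burnt)
Step 5: cell (2,1)='.' (+4 fires, +6 burnt)
Step 6: cell (2,1)='.' (+2 fires, +4 burnt)
Step 7: cell (2,1)='.' (+0 fires, +2 burnt)
  fire out at step 7

2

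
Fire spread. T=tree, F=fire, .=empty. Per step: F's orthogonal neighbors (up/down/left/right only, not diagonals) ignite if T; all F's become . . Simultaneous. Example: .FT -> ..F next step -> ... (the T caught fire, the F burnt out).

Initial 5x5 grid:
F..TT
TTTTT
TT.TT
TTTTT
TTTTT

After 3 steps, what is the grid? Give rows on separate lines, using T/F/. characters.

Step 1: 1 trees catch fire, 1 burn out
  ...TT
  FTTTT
  TT.TT
  TTTTT
  TTTTT
Step 2: 2 trees catch fire, 1 burn out
  ...TT
  .FTTT
  FT.TT
  TTTTT
  TTTTT
Step 3: 3 trees catch fire, 2 burn out
  ...TT
  ..FTT
  .F.TT
  FTTTT
  TTTTT

...TT
..FTT
.F.TT
FTTTT
TTTTT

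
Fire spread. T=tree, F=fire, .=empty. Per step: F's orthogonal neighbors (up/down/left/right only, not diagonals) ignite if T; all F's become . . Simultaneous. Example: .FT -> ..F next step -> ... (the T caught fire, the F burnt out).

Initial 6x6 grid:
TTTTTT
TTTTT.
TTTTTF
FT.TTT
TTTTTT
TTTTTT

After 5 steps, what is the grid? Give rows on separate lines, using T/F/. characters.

Step 1: 5 trees catch fire, 2 burn out
  TTTTTT
  TTTTT.
  FTTTF.
  .F.TTF
  FTTTTT
  TTTTTT
Step 2: 8 trees catch fire, 5 burn out
  TTTTTT
  FTTTF.
  .FTF..
  ...TF.
  .FTTTF
  FTTTTT
Step 3: 10 trees catch fire, 8 burn out
  FTTTFT
  .FTF..
  ..F...
  ...F..
  ..FTF.
  .FTTTF
Step 4: 7 trees catch fire, 10 burn out
  .FTF.F
  ..F...
  ......
  ......
  ...F..
  ..FTF.
Step 5: 2 trees catch fire, 7 burn out
  ..F...
  ......
  ......
  ......
  ......
  ...F..

..F...
......
......
......
......
...F..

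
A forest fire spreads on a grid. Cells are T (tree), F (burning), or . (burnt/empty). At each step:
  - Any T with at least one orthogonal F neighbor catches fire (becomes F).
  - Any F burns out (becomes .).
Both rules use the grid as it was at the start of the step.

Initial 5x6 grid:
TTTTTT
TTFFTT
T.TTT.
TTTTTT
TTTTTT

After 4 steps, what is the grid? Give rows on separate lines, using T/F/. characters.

Step 1: 6 trees catch fire, 2 burn out
  TTFFTT
  TF..FT
  T.FFT.
  TTTTTT
  TTTTTT
Step 2: 7 trees catch fire, 6 burn out
  TF..FT
  F....F
  T...F.
  TTFFTT
  TTTTTT
Step 3: 7 trees catch fire, 7 burn out
  F....F
  ......
  F.....
  TF..FT
  TTFFTT
Step 4: 4 trees catch fire, 7 burn out
  ......
  ......
  ......
  F....F
  TF..FT

......
......
......
F....F
TF..FT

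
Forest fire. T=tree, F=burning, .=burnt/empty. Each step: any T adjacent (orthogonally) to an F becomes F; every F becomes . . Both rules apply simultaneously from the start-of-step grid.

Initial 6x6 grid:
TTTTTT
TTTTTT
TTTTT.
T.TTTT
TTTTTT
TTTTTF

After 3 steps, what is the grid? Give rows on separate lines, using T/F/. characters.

Step 1: 2 trees catch fire, 1 burn out
  TTTTTT
  TTTTTT
  TTTTT.
  T.TTTT
  TTTTTF
  TTTTF.
Step 2: 3 trees catch fire, 2 burn out
  TTTTTT
  TTTTTT
  TTTTT.
  T.TTTF
  TTTTF.
  TTTF..
Step 3: 3 trees catch fire, 3 burn out
  TTTTTT
  TTTTTT
  TTTTT.
  T.TTF.
  TTTF..
  TTF...

TTTTTT
TTTTTT
TTTTT.
T.TTF.
TTTF..
TTF...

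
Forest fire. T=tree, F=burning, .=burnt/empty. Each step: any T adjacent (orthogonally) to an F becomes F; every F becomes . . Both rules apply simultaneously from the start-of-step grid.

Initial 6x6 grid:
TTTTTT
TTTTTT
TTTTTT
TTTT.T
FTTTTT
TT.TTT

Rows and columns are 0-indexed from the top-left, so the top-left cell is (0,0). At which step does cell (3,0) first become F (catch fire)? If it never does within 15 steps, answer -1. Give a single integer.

Step 1: cell (3,0)='F' (+3 fires, +1 burnt)
  -> target ignites at step 1
Step 2: cell (3,0)='.' (+4 fires, +3 burnt)
Step 3: cell (3,0)='.' (+4 fires, +4 burnt)
Step 4: cell (3,0)='.' (+6 fires, +4 burnt)
Step 5: cell (3,0)='.' (+5 fires, +6 burnt)
Step 6: cell (3,0)='.' (+5 fires, +5 burnt)
Step 7: cell (3,0)='.' (+3 fires, +5 burnt)
Step 8: cell (3,0)='.' (+2 fires, +3 burnt)
Step 9: cell (3,0)='.' (+1 fires, +2 burnt)
Step 10: cell (3,0)='.' (+0 fires, +1 burnt)
  fire out at step 10

1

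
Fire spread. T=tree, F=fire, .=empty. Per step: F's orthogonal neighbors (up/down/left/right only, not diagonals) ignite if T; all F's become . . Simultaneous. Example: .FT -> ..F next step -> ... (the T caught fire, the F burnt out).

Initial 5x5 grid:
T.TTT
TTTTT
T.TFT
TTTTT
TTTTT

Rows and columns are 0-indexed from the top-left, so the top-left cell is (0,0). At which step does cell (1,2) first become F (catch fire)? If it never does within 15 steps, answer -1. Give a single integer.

Step 1: cell (1,2)='T' (+4 fires, +1 burnt)
Step 2: cell (1,2)='F' (+6 fires, +4 burnt)
  -> target ignites at step 2
Step 3: cell (1,2)='.' (+6 fires, +6 burnt)
Step 4: cell (1,2)='.' (+3 fires, +6 burnt)
Step 5: cell (1,2)='.' (+3 fires, +3 burnt)
Step 6: cell (1,2)='.' (+0 fires, +3 burnt)
  fire out at step 6

2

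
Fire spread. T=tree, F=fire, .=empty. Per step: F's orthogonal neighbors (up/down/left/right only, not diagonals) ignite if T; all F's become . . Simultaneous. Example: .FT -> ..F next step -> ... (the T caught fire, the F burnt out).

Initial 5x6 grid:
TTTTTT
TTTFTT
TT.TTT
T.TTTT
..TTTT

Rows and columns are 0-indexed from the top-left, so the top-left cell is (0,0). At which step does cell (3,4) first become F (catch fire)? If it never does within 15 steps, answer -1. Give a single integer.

Step 1: cell (3,4)='T' (+4 fires, +1 burnt)
Step 2: cell (3,4)='T' (+6 fires, +4 burnt)
Step 3: cell (3,4)='F' (+8 fires, +6 burnt)
  -> target ignites at step 3
Step 4: cell (3,4)='.' (+5 fires, +8 burnt)
Step 5: cell (3,4)='.' (+2 fires, +5 burnt)
Step 6: cell (3,4)='.' (+0 fires, +2 burnt)
  fire out at step 6

3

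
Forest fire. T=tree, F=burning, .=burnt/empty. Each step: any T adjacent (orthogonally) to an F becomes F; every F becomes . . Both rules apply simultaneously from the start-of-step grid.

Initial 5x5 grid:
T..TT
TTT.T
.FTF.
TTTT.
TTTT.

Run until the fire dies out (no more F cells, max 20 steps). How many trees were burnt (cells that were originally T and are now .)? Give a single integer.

Answer: 13

Derivation:
Step 1: +4 fires, +2 burnt (F count now 4)
Step 2: +6 fires, +4 burnt (F count now 6)
Step 3: +3 fires, +6 burnt (F count now 3)
Step 4: +0 fires, +3 burnt (F count now 0)
Fire out after step 4
Initially T: 16, now '.': 22
Total burnt (originally-T cells now '.'): 13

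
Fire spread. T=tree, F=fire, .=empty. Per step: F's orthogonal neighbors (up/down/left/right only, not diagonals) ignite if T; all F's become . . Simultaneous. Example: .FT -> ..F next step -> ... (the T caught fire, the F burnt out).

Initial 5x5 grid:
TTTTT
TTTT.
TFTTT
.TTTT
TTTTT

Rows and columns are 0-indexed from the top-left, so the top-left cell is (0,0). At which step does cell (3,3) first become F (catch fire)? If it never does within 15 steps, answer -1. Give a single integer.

Step 1: cell (3,3)='T' (+4 fires, +1 burnt)
Step 2: cell (3,3)='T' (+6 fires, +4 burnt)
Step 3: cell (3,3)='F' (+7 fires, +6 burnt)
  -> target ignites at step 3
Step 4: cell (3,3)='.' (+3 fires, +7 burnt)
Step 5: cell (3,3)='.' (+2 fires, +3 burnt)
Step 6: cell (3,3)='.' (+0 fires, +2 burnt)
  fire out at step 6

3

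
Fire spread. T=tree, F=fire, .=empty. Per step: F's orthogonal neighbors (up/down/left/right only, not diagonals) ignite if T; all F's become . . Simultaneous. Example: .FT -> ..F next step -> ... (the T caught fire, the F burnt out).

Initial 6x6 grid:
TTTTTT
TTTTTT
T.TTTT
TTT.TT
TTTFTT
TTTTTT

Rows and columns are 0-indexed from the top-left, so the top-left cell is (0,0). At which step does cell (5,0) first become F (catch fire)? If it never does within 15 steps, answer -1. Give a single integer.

Step 1: cell (5,0)='T' (+3 fires, +1 burnt)
Step 2: cell (5,0)='T' (+6 fires, +3 burnt)
Step 3: cell (5,0)='T' (+7 fires, +6 burnt)
Step 4: cell (5,0)='F' (+6 fires, +7 burnt)
  -> target ignites at step 4
Step 5: cell (5,0)='.' (+6 fires, +6 burnt)
Step 6: cell (5,0)='.' (+4 fires, +6 burnt)
Step 7: cell (5,0)='.' (+1 fires, +4 burnt)
Step 8: cell (5,0)='.' (+0 fires, +1 burnt)
  fire out at step 8

4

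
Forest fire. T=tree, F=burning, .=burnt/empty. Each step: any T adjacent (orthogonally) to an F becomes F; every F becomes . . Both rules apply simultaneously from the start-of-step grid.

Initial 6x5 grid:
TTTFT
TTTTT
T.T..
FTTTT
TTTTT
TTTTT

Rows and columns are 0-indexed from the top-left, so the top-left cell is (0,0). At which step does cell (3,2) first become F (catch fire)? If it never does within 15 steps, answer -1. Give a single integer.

Step 1: cell (3,2)='T' (+6 fires, +2 burnt)
Step 2: cell (3,2)='F' (+7 fires, +6 burnt)
  -> target ignites at step 2
Step 3: cell (3,2)='.' (+6 fires, +7 burnt)
Step 4: cell (3,2)='.' (+3 fires, +6 burnt)
Step 5: cell (3,2)='.' (+2 fires, +3 burnt)
Step 6: cell (3,2)='.' (+1 fires, +2 burnt)
Step 7: cell (3,2)='.' (+0 fires, +1 burnt)
  fire out at step 7

2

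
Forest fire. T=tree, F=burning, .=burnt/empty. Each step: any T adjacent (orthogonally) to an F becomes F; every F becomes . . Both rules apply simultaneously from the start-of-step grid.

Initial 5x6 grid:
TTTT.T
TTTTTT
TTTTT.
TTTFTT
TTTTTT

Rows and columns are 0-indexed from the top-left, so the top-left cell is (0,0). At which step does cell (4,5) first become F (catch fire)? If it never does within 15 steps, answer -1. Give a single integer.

Step 1: cell (4,5)='T' (+4 fires, +1 burnt)
Step 2: cell (4,5)='T' (+7 fires, +4 burnt)
Step 3: cell (4,5)='F' (+7 fires, +7 burnt)
  -> target ignites at step 3
Step 4: cell (4,5)='.' (+5 fires, +7 burnt)
Step 5: cell (4,5)='.' (+3 fires, +5 burnt)
Step 6: cell (4,5)='.' (+1 fires, +3 burnt)
Step 7: cell (4,5)='.' (+0 fires, +1 burnt)
  fire out at step 7

3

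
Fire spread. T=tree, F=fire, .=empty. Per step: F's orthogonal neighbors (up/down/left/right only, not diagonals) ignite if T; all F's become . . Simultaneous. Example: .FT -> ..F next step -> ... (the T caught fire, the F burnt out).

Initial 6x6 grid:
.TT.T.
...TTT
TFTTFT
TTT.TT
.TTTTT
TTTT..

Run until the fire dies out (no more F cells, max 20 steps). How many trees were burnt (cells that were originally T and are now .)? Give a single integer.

Step 1: +7 fires, +2 burnt (F count now 7)
Step 2: +8 fires, +7 burnt (F count now 8)
Step 3: +4 fires, +8 burnt (F count now 4)
Step 4: +3 fires, +4 burnt (F count now 3)
Step 5: +0 fires, +3 burnt (F count now 0)
Fire out after step 5
Initially T: 24, now '.': 34
Total burnt (originally-T cells now '.'): 22

Answer: 22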